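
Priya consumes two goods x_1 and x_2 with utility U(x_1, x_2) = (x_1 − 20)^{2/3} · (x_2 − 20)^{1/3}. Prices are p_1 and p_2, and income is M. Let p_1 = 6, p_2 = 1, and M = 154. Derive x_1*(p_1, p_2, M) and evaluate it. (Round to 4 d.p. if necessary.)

x_1* = 21.5556

After buying the subsistence bundle (20, 20), a share 2/3 of the remaining income goes to x_1: x_1* = 20 + 2/3·(M − 20p_1 − 20p_2)/p_1.
Discretionary income = 154 − 20·6 − 20·1 = 14; x_1* = 20 + 2/3·14/6 = 21.5556.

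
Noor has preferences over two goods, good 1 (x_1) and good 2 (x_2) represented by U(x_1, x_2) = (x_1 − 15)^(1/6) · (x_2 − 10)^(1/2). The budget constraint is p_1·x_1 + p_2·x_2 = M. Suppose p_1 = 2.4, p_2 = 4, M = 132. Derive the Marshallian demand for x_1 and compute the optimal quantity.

MRS = (1/3)·(x_2−10)/(x_1−15). Tangency with p_1/p_2 gives x_2−10 = 3·(p_1/p_2)·(x_1−15).
Substituting into the budget: x_1* = 15 + 0.25·(M − 15·p_1 − 10·p_2)/p_1, and x_2* = 10 + 0.75·(…)/p_2.
Discretionary income = 132 − 15·2.4 − 10·4 = 56; x_1* = 15 + 0.25·56/2.4 = 20.8333.

x_1* = 20.8333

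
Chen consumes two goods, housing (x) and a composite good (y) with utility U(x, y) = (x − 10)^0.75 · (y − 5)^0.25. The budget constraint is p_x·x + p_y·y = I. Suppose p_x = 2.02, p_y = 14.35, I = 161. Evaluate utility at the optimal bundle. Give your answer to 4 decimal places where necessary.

V = 11.9321

MRS = 3·(y−5)/(x−10). Tangency with p_x/p_y gives y−5 = (1/3)·(p_x/p_y)·(x−10).
Substituting into the budget: x* = 10 + 0.75·(I − 10·p_x − 5·p_y)/p_x, and y* = 5 + 0.25·(…)/p_y.
Discretionary income = 161 − 10·2.02 − 5·14.35 = 69.05; x* = 10 + 0.75·69.05/2.02 = 35.6374; y* = 5 + 0.25·69.05/14.35 = 6.203.
Utility at the optimum: U(35.6374, 6.203) = 11.9321.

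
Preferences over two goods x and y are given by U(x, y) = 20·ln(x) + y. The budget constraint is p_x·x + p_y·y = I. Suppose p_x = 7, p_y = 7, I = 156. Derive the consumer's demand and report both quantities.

x* = 20, y* = 2.2857

Set MRS = p_x/p_y: (20/x)/1 = p_x/p_y.
So x*(p_x,p_y) = 20·p_y/p_x, independent of income; and y* = (I − 20·p_y)/p_y.
At the given prices: x* = 20·7/7 = 20, and y* = 2.2857.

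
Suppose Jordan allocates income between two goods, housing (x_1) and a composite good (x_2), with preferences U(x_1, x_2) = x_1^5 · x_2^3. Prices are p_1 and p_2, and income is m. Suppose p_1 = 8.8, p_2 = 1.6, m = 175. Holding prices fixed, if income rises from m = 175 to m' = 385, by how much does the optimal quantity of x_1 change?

MU_x_1/MU_x_2 = (5·x_2)/(3·x_1); tangency sets this equal to p_1/p_2.
So 5·p_2·x_2 = 3·p_1·x_1; combined with the budget, a share 0.625 of income goes to x_1.
Demand: x_1*(p_1,p_2,m) = 0.625·m/p_1 and x_2* = 0.375·m/p_2.
At p_1=8.8, p_2=1.6, m=175: x_1* = 0.625·175/8.8 = 12.429.
At m' = 385: x_1* = 27.3438. Change: 27.3438 − 12.429 = 14.9148.

Δx_1* = 14.9148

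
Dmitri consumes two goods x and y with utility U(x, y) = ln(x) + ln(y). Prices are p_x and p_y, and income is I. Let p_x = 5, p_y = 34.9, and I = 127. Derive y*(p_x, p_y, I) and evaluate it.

MU_x/MU_y = (y)/(x); tangency sets this equal to p_x/p_y.
So p_y·y = p_x·x; combined with the budget, a share 0.5 of income goes to x.
Demand: x*(p_x,p_y,I) = 0.5·I/p_x and y* = 0.5·I/p_y.
At p_x=5, p_y=34.9, I=127: y* = 0.5·127/34.9 = 1.8195.

y* = 1.8195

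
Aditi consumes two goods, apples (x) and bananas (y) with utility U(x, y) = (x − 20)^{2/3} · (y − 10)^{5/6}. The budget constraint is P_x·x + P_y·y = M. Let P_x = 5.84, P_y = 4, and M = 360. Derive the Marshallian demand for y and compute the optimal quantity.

This is Cobb-Douglas in (x−20, y−10): tangency gives 2/3·P_y·(y−10) = 5/6·P_x·(x−20).
Substituting into the budget: x* = 20 + 4/9·(M − 20·P_x − 10·P_y)/P_x, and y* = 10 + 5/9·(…)/P_y.
Discretionary income = 360 − 20·5.84 − 10·4 = 203.2; y* = 10 + 5/9·203.2/4 = 38.2222.

y* = 38.2222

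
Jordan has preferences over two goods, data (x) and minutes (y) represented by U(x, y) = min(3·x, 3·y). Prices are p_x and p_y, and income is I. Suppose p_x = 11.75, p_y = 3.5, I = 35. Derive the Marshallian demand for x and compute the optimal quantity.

Demand: x*(p_x,p_y,I) = 3·I/(3·p_x + 3·p_y), y* = 3·I/(3·p_x + 3·p_y).
Here 3·11.75 + 3·3.5 = 45.75, giving x* = 2.2951.

x* = 2.2951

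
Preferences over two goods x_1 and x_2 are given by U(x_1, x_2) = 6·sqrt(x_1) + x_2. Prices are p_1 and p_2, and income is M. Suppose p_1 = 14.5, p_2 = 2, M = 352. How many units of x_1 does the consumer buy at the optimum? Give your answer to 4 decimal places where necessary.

Set MRS = p_1/p_2: 3·x_1^(−1/2) = p_1/p_2.
Solve: √x_1 = 3·p_2/p_1, so x_1*(p_1,p_2) = (3·p_2/p_1)², and x_2* = (M − p_1·x_1*)/p_2.
Plugging in: x_1* = (3·2/14.5)² = 0.1712.

x_1* = 0.1712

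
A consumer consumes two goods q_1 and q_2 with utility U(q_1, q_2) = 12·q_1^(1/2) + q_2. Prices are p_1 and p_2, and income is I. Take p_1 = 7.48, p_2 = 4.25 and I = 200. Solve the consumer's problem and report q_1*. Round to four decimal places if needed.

q_1* = 11.6219

Utility is quasi-linear in q_2; the FOC for q_1 is 6/√q_1 = p_1/p_2.
Thus q_1* = (6·p_2/p_1)² — independent of I — with the rest of income spent on q_2.
Plugging in: q_1* = (6·4.25/7.48)² = 11.6219.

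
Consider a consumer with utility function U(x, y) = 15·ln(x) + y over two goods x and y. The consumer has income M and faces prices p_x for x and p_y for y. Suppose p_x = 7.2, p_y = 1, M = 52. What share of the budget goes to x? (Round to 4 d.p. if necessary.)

Set MRS = p_x/p_y: (15/x)/1 = p_x/p_y.
So x*(p_x,p_y) = 15·p_y/p_x, independent of income; and y* = (M − 15·p_y)/p_y.
At the given prices: x* = 15·1/7.2 = 2.0833, and y* = 37.
Expenditure on x: 7.2·2.0833 = 15; share = 0.2885.

share on x = 0.2885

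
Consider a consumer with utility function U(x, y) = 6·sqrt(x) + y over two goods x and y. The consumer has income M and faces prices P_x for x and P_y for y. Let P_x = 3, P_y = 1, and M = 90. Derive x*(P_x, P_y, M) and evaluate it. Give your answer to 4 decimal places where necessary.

x* = 1

Set MRS = P_x/P_y: 3·x^(−1/2) = P_x/P_y.
Solve: √x = 3·P_y/P_x, so x*(P_x,P_y) = (3·P_y/P_x)², and y* = (M − P_x·x*)/P_y.
Plugging in: x* = (3·1/3)² = 1.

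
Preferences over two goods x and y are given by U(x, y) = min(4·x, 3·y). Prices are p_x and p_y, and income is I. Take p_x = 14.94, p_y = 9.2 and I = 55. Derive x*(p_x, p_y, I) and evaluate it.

With perfect complements, no substitution: consume in ratio x:y = 3:4.
Budget: p_x·x + p_y·(4/3)·x = I, so (3·p_x + 4·p_y)·x = 3·I.
Demand: x*(p_x,p_y,I) = 3·I/(3·p_x + 4·p_y), y* = 4·I/(3·p_x + 4·p_y).
Here 3·14.94 + 4·9.2 = 81.62, giving x* = 2.0216.

x* = 2.0216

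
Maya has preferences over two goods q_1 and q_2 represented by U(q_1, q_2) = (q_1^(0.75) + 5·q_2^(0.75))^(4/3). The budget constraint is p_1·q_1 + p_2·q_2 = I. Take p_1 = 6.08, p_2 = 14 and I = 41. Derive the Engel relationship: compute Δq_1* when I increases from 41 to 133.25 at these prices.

Δq_1* = 0.2907

Numerically q_2/q_1 = 22.232187, so q_1* = 41/(6.08 + 14·22.232187) = 0.1292.
At I' = 133.25: q_1* = 0.4199. Change: 0.4199 − 0.1292 = 0.2907.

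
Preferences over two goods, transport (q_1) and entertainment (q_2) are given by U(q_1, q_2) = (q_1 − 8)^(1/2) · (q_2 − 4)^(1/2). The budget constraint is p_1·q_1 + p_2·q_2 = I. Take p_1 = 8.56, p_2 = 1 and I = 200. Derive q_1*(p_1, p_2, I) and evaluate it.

q_1* = 15.4486

This is Cobb-Douglas in (q_1−8, q_2−4): tangency gives 0.5·p_2·(q_2−4) = 0.5·p_1·(q_1−8).
After buying the subsistence bundle (8, 4), a share 0.5 of the remaining income goes to q_1: q_1* = 8 + 0.5·(I − 8p_1 − 4p_2)/p_1.
Discretionary income = 200 − 8·8.56 − 4·1 = 127.52; q_1* = 8 + 0.5·127.52/8.56 = 15.4486.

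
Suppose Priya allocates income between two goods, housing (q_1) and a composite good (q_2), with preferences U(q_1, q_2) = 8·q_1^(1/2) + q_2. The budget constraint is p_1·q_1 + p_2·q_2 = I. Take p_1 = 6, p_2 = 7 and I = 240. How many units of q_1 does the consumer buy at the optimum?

q_1* = 21.7778

Utility is quasi-linear in q_2; the FOC for q_1 is 4/√q_1 = p_1/p_2.
Thus q_1* = (4·p_2/p_1)² — independent of I — with the rest of income spent on q_2.
Plugging in: q_1* = (4·7/6)² = 21.7778.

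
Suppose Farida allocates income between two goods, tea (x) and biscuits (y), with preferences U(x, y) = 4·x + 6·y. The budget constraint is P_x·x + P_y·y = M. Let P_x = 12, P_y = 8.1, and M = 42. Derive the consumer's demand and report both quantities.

x* = 0, y* = 5.1852

Linear utility — the consumer picks whichever good has higher MU/price: 4/12 = 0.3333 vs 6/8.1 = 0.7407.
y gives more utility per dollar, so spend all income on y: y* = M/P_y, x* = 0.
Numerically: x* = 0, y* = 5.1852.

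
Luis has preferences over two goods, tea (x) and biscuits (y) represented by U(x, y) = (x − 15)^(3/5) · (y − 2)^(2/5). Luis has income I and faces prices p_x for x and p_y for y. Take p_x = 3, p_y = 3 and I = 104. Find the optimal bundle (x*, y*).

x* = 25.6, y* = 9.0667

Let x' = x−15, y' = y−2. MRS = (3/2)·y'/x' = p_x/p_y.
After buying the subsistence bundle (15, 2), a share 0.6 of the remaining income goes to x: x* = 15 + 0.6·(I − 15p_x − 2p_y)/p_x.
Discretionary income = 104 − 15·3 − 2·3 = 53; x* = 15 + 0.6·53/3 = 25.6; y* = 2 + 0.4·53/3 = 9.0667.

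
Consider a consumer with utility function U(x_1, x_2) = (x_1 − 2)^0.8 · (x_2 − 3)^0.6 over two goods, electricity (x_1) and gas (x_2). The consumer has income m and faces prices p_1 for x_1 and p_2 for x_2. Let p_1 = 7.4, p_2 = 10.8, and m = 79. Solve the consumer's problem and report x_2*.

Let x_1' = x_1−2, x_2' = x_2−3. MRS = (4/3)·x_2'/x_1' = p_1/p_2.
Substituting into the budget: x_1* = 2 + 4/7·(m − 2·p_1 − 3·p_2)/p_1, and x_2* = 3 + 3/7·(…)/p_2.
Discretionary income = 79 − 2·7.4 − 3·10.8 = 31.8; x_2* = 3 + 3/7·31.8/10.8 = 4.2619.

x_2* = 4.2619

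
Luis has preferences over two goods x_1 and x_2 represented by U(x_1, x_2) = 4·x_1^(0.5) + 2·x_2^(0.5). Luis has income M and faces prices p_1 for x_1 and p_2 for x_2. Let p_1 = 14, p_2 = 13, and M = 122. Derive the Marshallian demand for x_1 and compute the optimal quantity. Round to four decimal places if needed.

MU_x_1 ∝ 4·x_1^(-0.5), MU_x_2 ∝ 2·x_2^(-0.5), so MRS = 2·(x_2/x_1)^(0.5) = p_1/p_2.
Hence x_2/x_1 = ((1/2)·p_1/p_2)^(1/(0.5)), i.e. raised to the 2 power.
Substitute x_2 = (x_2/x_1)·x_1 into the budget: x_1* = M/(p_1 + p_2·(x_2/x_1)).
Numerically x_2/x_1 = 0.289941, so x_1* = 122/(14 + 13·0.289941) = 6.8658.

x_1* = 6.8658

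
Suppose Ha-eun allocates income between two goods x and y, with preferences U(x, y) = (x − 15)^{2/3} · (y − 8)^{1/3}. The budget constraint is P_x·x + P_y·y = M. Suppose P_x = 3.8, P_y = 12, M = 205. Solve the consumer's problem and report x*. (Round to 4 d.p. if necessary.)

After buying the subsistence bundle (15, 8), a share 2/3 of the remaining income goes to x: x* = 15 + 2/3·(M − 15P_x − 8P_y)/P_x.
Discretionary income = 205 − 15·3.8 − 8·12 = 52; x* = 15 + 2/3·52/3.8 = 24.1228.

x* = 24.1228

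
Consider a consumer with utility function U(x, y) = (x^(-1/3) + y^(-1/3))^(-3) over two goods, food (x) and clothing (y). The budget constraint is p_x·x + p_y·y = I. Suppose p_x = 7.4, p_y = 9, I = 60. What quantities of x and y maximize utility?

x* = 3.9549, y* = 3.4149

Numerically y/x = 0.863459, so x* = 60/(7.4 + 9·0.863459) = 3.9549 and y* = 0.863459·3.9549 = 3.4149.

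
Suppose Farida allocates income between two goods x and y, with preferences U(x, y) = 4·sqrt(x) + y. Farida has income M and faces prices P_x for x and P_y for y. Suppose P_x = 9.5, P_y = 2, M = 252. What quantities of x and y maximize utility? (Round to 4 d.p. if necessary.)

MU_x = 2/√x, MU_y = 1. Tangency: 2/√x = P_x/P_y.
Thus x* = (2·P_y/P_x)² — independent of M — with the rest of income spent on y.
Plugging in: x* = (2·2/9.5)² = 0.1773, y* = 125.1579.

x* = 0.1773, y* = 125.1579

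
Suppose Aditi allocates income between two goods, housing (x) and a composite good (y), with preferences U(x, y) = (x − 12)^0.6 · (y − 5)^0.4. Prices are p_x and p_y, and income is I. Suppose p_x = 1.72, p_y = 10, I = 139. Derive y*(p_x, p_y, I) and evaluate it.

MRS = (3/2)·(y−5)/(x−12). Tangency with p_x/p_y gives y−5 = (2/3)·(p_x/p_y)·(x−12).
After buying the subsistence bundle (12, 5), a share 0.6 of the remaining income goes to x: x* = 12 + 0.6·(I − 12p_x − 5p_y)/p_x.
Discretionary income = 139 − 12·1.72 − 5·10 = 68.36; y* = 5 + 0.4·68.36/10 = 7.7344.

y* = 7.7344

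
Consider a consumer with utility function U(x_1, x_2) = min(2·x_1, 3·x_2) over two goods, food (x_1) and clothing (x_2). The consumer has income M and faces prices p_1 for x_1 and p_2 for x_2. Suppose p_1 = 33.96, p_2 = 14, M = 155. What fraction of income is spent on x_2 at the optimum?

Leontief preferences: the optimum is at the kink where x_1/3 = x_2/2, i.e. x_2 = (2/3)·x_1.
Budget: p_1·x_1 + p_2·(2/3)·x_1 = M, so (3·p_1 + 2·p_2)·x_1 = 3·M.
Demand: x_1*(p_1,p_2,M) = 3·M/(3·p_1 + 2·p_2), x_2* = 2·M/(3·p_1 + 2·p_2).
Here 3·33.96 + 2·14 = 129.88, giving x_1* = 3.5802 and x_2* = 2.3868.
Expenditure on x_2: 14·2.3868 = 33.4155; share = 0.2156.

share on x_2 = 0.2156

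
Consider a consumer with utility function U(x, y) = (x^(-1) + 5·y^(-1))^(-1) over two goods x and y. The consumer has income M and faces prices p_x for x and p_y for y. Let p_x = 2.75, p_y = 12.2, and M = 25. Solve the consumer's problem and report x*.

x* = 1.5922

MRS = MU_x/MU_y = (1/5)·(y/x)^(2). Set equal to p_x/p_y.
Hence y/x = (5·p_x/p_y)^(1/(2)), i.e. raised to the 0.5 power.
Substitute y = (y/x)·x into the budget: x* = M/(p_x + p_y·(y/x)).
Numerically y/x = 1.061626, so x* = 25/(2.75 + 12.2·1.061626) = 1.5922.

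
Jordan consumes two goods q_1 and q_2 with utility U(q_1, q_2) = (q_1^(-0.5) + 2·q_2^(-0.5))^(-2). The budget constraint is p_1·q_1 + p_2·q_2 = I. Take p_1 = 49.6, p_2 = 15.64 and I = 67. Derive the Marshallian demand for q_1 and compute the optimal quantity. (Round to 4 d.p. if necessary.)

MU_q_1 ∝ q_1^(-1.5), MU_q_2 ∝ 2·q_2^(-1.5), so MRS = (1/2)·(q_2/q_1)^(1.5) = p_1/p_2.
Solve for the ratio: q_2/q_1 = [2·p_1/p_2]^(2/3).
Substitute q_2 = (q_2/q_1)·q_1 into the budget: q_1* = I/(p_1 + p_2·(q_2/q_1)).
Numerically q_2/q_1 = 3.426494, so q_1* = 67/(49.6 + 15.64·3.426494) = 0.6493.

q_1* = 0.6493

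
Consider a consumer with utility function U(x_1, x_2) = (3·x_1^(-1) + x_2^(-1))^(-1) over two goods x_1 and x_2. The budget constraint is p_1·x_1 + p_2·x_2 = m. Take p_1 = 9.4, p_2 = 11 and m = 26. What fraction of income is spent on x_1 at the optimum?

share on x_1 = 0.6156

MRS = MU_x_1/MU_x_2 = 3·(x_2/x_1)^(2). Set equal to p_1/p_2.
Solve for the ratio: x_2/x_1 = [(1/3)·p_1/p_2]^(0.5).
Substitute x_2 = (x_2/x_1)·x_1 into the budget: x_1* = m/(p_1 + p_2·(x_2/x_1)).
Numerically x_2/x_1 = 0.533712, so x_1* = 26/(9.4 + 11·0.533712) = 1.7026 and x_2* = 0.533712·1.7026 = 0.9087.
Expenditure on x_1: 9.4·1.7026 = 16.0044; share = 0.6156.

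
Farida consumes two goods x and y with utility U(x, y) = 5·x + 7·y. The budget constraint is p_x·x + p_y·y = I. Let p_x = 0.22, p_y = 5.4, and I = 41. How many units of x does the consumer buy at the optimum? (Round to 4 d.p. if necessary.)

Perfect substitutes: compare marginal utility per dollar. 5/p_x vs 7/p_y → 22.7273 vs 1.2963.
x gives more utility per dollar, so spend all income on x: x* = I/p_x, y* = 0.
Numerically: x* = 186.3636, y* = 0.

x* = 186.3636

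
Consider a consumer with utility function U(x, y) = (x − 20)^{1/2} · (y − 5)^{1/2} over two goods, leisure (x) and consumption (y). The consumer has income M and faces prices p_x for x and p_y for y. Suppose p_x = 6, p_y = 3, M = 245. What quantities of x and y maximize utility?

x* = 29.1667, y* = 23.3333

MRS = (y−5)/(x−20). Tangency with p_x/p_y gives y−5 = (p_x/p_y)·(x−20).
Substituting into the budget: x* = 20 + 0.5·(M − 20·p_x − 5·p_y)/p_x, and y* = 5 + 0.5·(…)/p_y.
Discretionary income = 245 − 20·6 − 5·3 = 110; x* = 20 + 0.5·110/6 = 29.1667; y* = 5 + 0.5·110/3 = 23.3333.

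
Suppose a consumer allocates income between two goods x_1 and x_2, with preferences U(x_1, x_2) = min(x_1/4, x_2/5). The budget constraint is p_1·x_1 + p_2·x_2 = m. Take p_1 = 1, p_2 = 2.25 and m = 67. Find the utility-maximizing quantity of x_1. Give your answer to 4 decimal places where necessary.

With perfect complements, no substitution: consume in ratio x_1:x_2 = 4:5.
Budget: p_1·x_1 + p_2·(5/4)·x_1 = m, so (4·p_1 + 5·p_2)·x_1 = 4·m.
Demand: x_1*(p_1,p_2,m) = 4·m/(4·p_1 + 5·p_2), x_2* = 5·m/(4·p_1 + 5·p_2).
Here 4·1 + 5·2.25 = 15.25, giving x_1* = 17.5738.

x_1* = 17.5738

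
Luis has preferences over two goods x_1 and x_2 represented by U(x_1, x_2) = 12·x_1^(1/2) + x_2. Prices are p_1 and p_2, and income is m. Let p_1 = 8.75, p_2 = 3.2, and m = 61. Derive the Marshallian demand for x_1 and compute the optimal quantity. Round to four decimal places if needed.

x_1* = 4.8149

Set MRS = p_1/p_2: 6·x_1^(−1/2) = p_1/p_2.
Solve: √x_1 = 6·p_2/p_1, so x_1*(p_1,p_2) = (6·p_2/p_1)², and x_2* = (m − p_1·x_1*)/p_2.
Plugging in: x_1* = (6·3.2/8.75)² = 4.8149.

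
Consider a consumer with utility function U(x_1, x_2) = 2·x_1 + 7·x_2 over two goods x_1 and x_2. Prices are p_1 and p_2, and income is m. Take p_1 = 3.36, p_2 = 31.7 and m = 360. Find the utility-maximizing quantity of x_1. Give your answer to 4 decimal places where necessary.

x_1* = 107.1429

x_1 gives more utility per dollar, so spend all income on x_1: x_1* = m/p_1, x_2* = 0.
Numerically: x_1* = 107.1429, x_2* = 0.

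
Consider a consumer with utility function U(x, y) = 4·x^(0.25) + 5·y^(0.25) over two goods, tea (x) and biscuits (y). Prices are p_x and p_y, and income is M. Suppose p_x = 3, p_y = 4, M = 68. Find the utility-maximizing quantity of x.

MU_x ∝ 4·x^(-0.75), MU_y ∝ 5·y^(-0.75), so MRS = (4/5)·(y/x)^(0.75) = p_x/p_y.
Hence y/x = ((5/4)·p_x/p_y)^(1/(0.75)), i.e. raised to the 4/3 power.
With the ratio pinned down, the budget gives x* = M/(p_x + p_y·(y/x)) and y* = (y/x)·x*.
Numerically y/x = 0.917547, so x* = 68/(3 + 4·0.917547) = 10.1946.

x* = 10.1946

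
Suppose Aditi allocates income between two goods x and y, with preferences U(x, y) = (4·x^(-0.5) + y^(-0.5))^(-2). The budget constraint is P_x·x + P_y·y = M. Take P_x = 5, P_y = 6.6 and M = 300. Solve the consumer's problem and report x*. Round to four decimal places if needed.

x* = 41.8023

MRS = MU_x/MU_y = 4·(y/x)^(1.5). Set equal to P_x/P_y.
Solve for the ratio: y/x = [(1/4)·P_x/P_y]^(2/3).
With the ratio pinned down, the budget gives x* = M/(P_x + P_y·(y/x)) and y* = (y/x)·x*.
Numerically y/x = 0.329795, so x* = 300/(5 + 6.6·0.329795) = 41.8023.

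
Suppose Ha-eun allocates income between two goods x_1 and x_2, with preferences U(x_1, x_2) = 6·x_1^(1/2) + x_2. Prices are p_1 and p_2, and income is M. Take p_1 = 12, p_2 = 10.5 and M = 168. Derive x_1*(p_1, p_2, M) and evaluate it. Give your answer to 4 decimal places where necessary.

Utility is quasi-linear in x_2; the FOC for x_1 is 3/√x_1 = p_1/p_2.
Solve: √x_1 = 3·p_2/p_1, so x_1*(p_1,p_2) = (3·p_2/p_1)², and x_2* = (M − p_1·x_1*)/p_2.
Plugging in: x_1* = (3·10.5/12)² = 6.8906.

x_1* = 6.8906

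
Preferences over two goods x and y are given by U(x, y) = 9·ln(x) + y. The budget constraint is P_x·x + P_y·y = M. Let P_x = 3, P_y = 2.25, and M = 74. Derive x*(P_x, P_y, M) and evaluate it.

x* = 6.75

MU_x = 9/x, MU_y = 1. Tangency: 9/x = P_x/P_y.
So x*(P_x,P_y) = 9·P_y/P_x, independent of income; and y* = (M − 9·P_y)/P_y.
At the given prices: x* = 9·2.25/3 = 6.75.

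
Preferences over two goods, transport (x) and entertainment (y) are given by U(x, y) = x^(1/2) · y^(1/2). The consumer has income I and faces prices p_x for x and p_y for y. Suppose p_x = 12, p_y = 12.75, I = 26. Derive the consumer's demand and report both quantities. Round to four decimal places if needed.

x* = 1.0833, y* = 1.0196

MU_x/MU_y = (0.5·y)/(0.5·x); tangency sets this equal to p_x/p_y.
Rearranging, p_y·y = p_x·x. Substituting into the budget gives p_x·x·(1 + 1) = I.
Demand: x*(p_x,p_y,I) = 0.5·I/p_x and y* = 0.5·I/p_y.
At p_x=12, p_y=12.75, I=26: x* = 0.5·26/12 = 1.0833, y* = 1.0196.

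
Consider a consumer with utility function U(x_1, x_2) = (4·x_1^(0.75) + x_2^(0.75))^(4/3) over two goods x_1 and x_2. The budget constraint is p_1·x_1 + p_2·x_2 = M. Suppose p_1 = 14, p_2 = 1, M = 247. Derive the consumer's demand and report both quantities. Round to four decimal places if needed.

x_1* = 1.5055, x_2* = 225.9227

Substitute x_2 = (x_2/x_1)·x_1 into the budget: x_1* = M/(p_1 + p_2·(x_2/x_1)).
Numerically x_2/x_1 = 150.0625, so x_1* = 247/(14 + 1·150.0625) = 1.5055 and x_2* = 150.0625·1.5055 = 225.9227.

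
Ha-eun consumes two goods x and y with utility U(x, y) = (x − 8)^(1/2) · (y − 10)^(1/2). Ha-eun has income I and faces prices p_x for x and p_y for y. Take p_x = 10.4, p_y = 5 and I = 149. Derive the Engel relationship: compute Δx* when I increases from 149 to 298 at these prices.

Let x' = x−8, y' = y−10. MRS = y'/x' = p_x/p_y.
Substituting into the budget: x* = 8 + 0.5·(I − 8·p_x − 10·p_y)/p_x, and y* = 10 + 0.5·(…)/p_y.
Discretionary income = 149 − 8·10.4 − 10·5 = 15.8; x* = 8 + 0.5·15.8/10.4 = 8.7596.
At I' = 298: x* = 15.9231. Change: 15.9231 − 8.7596 = 7.1635.

Δx* = 7.1635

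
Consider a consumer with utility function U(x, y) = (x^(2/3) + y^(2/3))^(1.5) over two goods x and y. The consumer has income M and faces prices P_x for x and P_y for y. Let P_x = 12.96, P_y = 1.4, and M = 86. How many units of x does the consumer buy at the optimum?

MU_x ∝ x^(-1/3), MU_y ∝ y^(-1/3), so MRS = (y/x)^(1/3) = P_x/P_y.
Solve for the ratio: y/x = [P_x/P_y]^(3).
Substitute y = (y/x)·x into the budget: x* = M/(P_x + P_y·(y/x)).
Numerically y/x = 793.288023, so x* = 86/(12.96 + 1.4·793.288023) = 0.0765.

x* = 0.0765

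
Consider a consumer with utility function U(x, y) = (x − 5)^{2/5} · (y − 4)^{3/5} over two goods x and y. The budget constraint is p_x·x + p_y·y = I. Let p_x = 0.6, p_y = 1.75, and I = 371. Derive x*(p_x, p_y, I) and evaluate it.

x* = 245.6667

Let x' = x−5, y' = y−4. MRS = (2/3)·y'/x' = p_x/p_y.
After buying the subsistence bundle (5, 4), a share 0.4 of the remaining income goes to x: x* = 5 + 0.4·(I − 5p_x − 4p_y)/p_x.
Discretionary income = 371 − 5·0.6 − 4·1.75 = 361; x* = 5 + 0.4·361/0.6 = 245.6667.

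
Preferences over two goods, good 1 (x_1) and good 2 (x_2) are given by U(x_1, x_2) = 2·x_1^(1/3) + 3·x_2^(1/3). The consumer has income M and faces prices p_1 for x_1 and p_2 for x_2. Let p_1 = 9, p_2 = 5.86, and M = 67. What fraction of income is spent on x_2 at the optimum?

MU_x_1 ∝ 2·x_1^(-2/3), MU_x_2 ∝ 3·x_2^(-2/3), so MRS = (2/3)·(x_2/x_1)^(2/3) = p_1/p_2.
Hence x_2/x_1 = ((3/2)·p_1/p_2)^(1/(2/3)), i.e. raised to the 1.5 power.
With the ratio pinned down, the budget gives x_1* = M/(p_1 + p_2·(x_2/x_1)) and x_2* = (x_2/x_1)·x_1*.
Numerically x_2/x_1 = 3.496667, so x_1* = 67/(9 + 5.86·3.496667) = 2.2719 and x_2* = 3.496667·2.2719 = 7.9441.
Expenditure on x_2: 5.86·7.9441 = 46.5527; share = 0.6948.

share on x_2 = 0.6948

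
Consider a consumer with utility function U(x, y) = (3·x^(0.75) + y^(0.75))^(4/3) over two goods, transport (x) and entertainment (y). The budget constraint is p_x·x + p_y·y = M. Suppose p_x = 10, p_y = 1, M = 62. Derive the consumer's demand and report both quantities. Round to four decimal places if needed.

From the CES first-order condition, 3·(y/x)^(0.25) = p_x/p_y.
Hence y/x = ((1/3)·p_x/p_y)^(1/(0.25)), i.e. raised to the 4 power.
Substitute y = (y/x)·x into the budget: x* = M/(p_x + p_y·(y/x)).
Numerically y/x = 123.45679, so x* = 62/(10 + 1·123.45679) = 0.4646 and y* = 123.45679·0.4646 = 57.3543.

x* = 0.4646, y* = 57.3543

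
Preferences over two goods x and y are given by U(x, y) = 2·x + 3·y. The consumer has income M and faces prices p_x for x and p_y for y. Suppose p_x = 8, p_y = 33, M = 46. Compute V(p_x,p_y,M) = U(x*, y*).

Linear utility — the consumer picks whichever good has higher MU/price: 2/8 = 0.25 vs 3/33 = 0.0909.
x gives more utility per dollar, so spend all income on x: x* = M/p_x, y* = 0.
Numerically: x* = 5.75, y* = 0.
Utility at the optimum: U(5.75, 0) = 11.5.

V = 11.5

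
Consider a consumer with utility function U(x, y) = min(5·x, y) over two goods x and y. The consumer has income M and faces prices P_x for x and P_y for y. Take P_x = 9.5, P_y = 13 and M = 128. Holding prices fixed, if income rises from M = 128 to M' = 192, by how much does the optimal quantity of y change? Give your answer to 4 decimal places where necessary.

Leontief preferences: the optimum is at the kink where x/1 = y/5, i.e. y = 5·x.
Budget: P_x·x + P_y·5·x = M, so (P_x + 5·P_y)·x = M.
Demand: x*(P_x,P_y,M) = M/(P_x + 5·P_y), y* = 5·M/(P_x + 5·P_y).
Here 9.5 + 5·13 = 74.5, giving y* = 8.5906.
At M' = 192: y* = 12.8859. Change: 12.8859 − 8.5906 = 4.2953.

Δy* = 4.2953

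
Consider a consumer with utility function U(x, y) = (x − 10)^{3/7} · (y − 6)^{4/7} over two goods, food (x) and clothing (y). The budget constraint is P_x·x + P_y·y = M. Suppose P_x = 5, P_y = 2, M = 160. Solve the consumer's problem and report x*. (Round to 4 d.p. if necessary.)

This is Cobb-Douglas in (x−10, y−6): tangency gives 3/7·P_y·(y−6) = 4/7·P_x·(x−10).
After buying the subsistence bundle (10, 6), a share 3/7 of the remaining income goes to x: x* = 10 + 3/7·(M − 10P_x − 6P_y)/P_x.
Discretionary income = 160 − 10·5 − 6·2 = 98; x* = 10 + 3/7·98/5 = 18.4.

x* = 18.4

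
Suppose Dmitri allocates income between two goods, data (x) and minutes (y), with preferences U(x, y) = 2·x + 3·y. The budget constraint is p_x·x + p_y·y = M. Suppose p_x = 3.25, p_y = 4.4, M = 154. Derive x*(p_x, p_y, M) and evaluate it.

Numerically: x* = 0, y* = 35.

x* = 0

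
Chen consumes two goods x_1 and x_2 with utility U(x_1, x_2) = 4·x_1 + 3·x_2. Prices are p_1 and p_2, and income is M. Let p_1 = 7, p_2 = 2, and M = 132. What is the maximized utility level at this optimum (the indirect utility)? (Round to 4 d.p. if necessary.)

V = 198

x_2 gives more utility per dollar, so spend all income on x_2: x_2* = M/p_2, x_1* = 0.
Numerically: x_1* = 0, x_2* = 66.
Utility at the optimum: U(0, 66) = 198.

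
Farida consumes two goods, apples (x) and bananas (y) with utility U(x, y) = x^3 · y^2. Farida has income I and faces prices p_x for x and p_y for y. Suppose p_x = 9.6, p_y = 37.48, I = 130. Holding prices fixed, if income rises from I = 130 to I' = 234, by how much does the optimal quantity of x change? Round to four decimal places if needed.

The MRS is (3/2)·y/x. Set MRS = p_x/p_y.
So 3·p_y·y = 2·p_x·x; combined with the budget, a share 0.6 of income goes to x.
Demand: x*(p_x,p_y,I) = 0.6·I/p_x and y* = 0.4·I/p_y.
At p_x=9.6, p_y=37.48, I=130: x* = 0.6·130/9.6 = 8.125.
At I' = 234: x* = 14.625. Change: 14.625 − 8.125 = 6.5.

Δx* = 6.5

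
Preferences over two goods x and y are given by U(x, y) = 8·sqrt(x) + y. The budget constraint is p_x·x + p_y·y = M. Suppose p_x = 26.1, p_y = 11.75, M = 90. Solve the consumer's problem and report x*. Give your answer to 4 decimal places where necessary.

x* = 3.2428

Set MRS = p_x/p_y: 4·x^(−1/2) = p_x/p_y.
Thus x* = (4·p_y/p_x)² — independent of M — with the rest of income spent on y.
Plugging in: x* = (4·11.75/26.1)² = 3.2428.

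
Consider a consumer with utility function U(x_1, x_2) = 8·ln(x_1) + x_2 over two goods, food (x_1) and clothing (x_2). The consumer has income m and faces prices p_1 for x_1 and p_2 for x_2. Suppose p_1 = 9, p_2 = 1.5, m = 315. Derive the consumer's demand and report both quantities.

x_1* = 1.3333, x_2* = 202

MU_x_1 = 8/x_1, MU_x_2 = 1. Tangency: 8/x_1 = p_1/p_2.
So x_1*(p_1,p_2) = 8·p_2/p_1, independent of income; and x_2* = (m − 8·p_2)/p_2.
At the given prices: x_1* = 8·1.5/9 = 1.3333, and x_2* = 202.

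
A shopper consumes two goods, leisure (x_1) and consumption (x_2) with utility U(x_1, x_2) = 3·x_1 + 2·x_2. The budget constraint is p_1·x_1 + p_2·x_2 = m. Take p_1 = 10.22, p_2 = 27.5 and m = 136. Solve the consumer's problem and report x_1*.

x_1 gives more utility per dollar, so spend all income on x_1: x_1* = m/p_1, x_2* = 0.
Numerically: x_1* = 13.3072, x_2* = 0.

x_1* = 13.3072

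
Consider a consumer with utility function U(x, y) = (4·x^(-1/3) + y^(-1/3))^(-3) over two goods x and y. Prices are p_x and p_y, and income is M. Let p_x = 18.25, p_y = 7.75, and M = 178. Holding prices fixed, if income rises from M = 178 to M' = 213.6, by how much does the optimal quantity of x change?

Δx* = 1.5176

With the ratio pinned down, the budget gives x* = M/(p_x + p_y·(y/x)) and y* = (y/x)·x*.
Numerically y/x = 0.672088, so x* = 178/(18.25 + 7.75·0.672088) = 7.5878.
At M' = 213.6: x* = 9.1054. Change: 9.1054 − 7.5878 = 1.5176.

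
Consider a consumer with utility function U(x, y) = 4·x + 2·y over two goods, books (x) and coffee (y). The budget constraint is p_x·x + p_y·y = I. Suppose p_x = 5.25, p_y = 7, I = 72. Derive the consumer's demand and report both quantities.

x* = 13.7143, y* = 0

Perfect substitutes: compare marginal utility per dollar. 4/p_x vs 2/p_y → 0.7619 vs 0.2857.
x gives more utility per dollar, so spend all income on x: x* = I/p_x, y* = 0.
Numerically: x* = 13.7143, y* = 0.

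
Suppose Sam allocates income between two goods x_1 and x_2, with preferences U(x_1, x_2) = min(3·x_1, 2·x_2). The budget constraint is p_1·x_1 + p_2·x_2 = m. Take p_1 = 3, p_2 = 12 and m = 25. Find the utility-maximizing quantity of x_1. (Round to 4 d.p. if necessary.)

x_1* = 1.1905

Demand: x_1*(p_1,p_2,m) = 2·m/(2·p_1 + 3·p_2), x_2* = 3·m/(2·p_1 + 3·p_2).
Here 2·3 + 3·12 = 42, giving x_1* = 1.1905.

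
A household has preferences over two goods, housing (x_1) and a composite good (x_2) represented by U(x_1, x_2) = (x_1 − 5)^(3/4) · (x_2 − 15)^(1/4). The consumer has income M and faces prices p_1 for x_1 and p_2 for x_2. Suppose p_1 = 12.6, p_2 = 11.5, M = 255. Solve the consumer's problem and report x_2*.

x_2* = 15.4239

MRS = 3·(x_2−15)/(x_1−5). Tangency with p_1/p_2 gives x_2−15 = (1/3)·(p_1/p_2)·(x_1−5).
After buying the subsistence bundle (5, 15), a share 0.75 of the remaining income goes to x_1: x_1* = 5 + 0.75·(M − 5p_1 − 15p_2)/p_1.
Discretionary income = 255 − 5·12.6 − 15·11.5 = 19.5; x_2* = 15 + 0.25·19.5/11.5 = 15.4239.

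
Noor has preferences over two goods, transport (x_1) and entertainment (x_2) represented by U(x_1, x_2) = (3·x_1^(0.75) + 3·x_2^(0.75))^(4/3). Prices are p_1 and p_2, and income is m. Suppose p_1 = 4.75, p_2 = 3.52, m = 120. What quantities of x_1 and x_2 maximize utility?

Substitute x_2 = (x_2/x_1)·x_1 into the budget: x_1* = m/(p_1 + p_2·(x_2/x_1)).
Numerically x_2/x_1 = 3.315918, so x_1* = 120/(4.75 + 3.52·3.315918) = 7.3073 and x_2* = 3.315918·7.3073 = 24.2303.

x_1* = 7.3073, x_2* = 24.2303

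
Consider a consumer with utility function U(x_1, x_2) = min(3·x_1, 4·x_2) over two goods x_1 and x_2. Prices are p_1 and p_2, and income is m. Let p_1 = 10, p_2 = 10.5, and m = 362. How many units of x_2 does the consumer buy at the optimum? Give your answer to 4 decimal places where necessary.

x_2* = 15.1888

Leontief preferences: the optimum is at the kink where x_1/4 = x_2/3, i.e. x_2 = (3/4)·x_1.
Budget: p_1·x_1 + p_2·(3/4)·x_1 = m, so (4·p_1 + 3·p_2)·x_1 = 4·m.
Demand: x_1*(p_1,p_2,m) = 4·m/(4·p_1 + 3·p_2), x_2* = 3·m/(4·p_1 + 3·p_2).
Here 4·10 + 3·10.5 = 71.5, giving x_2* = 15.1888.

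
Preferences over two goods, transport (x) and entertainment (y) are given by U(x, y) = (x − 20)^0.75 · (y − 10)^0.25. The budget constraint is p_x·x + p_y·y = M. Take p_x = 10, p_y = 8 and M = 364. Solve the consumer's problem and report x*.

This is Cobb-Douglas in (x−20, y−10): tangency gives 0.75·p_y·(y−10) = 0.25·p_x·(x−20).
Substituting into the budget: x* = 20 + 0.75·(M − 20·p_x − 10·p_y)/p_x, and y* = 10 + 0.25·(…)/p_y.
Discretionary income = 364 − 20·10 − 10·8 = 84; x* = 20 + 0.75·84/10 = 26.3.

x* = 26.3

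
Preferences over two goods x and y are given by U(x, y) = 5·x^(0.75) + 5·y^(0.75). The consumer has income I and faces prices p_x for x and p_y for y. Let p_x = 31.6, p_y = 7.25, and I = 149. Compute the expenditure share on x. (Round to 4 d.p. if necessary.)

MRS = MU_x/MU_y = (y/x)^(0.25). Set equal to p_x/p_y.
Hence y/x = (p_x/p_y)^(1/(0.25)), i.e. raised to the 4 power.
Substitute y = (y/x)·x into the budget: x* = I/(p_x + p_y·(y/x)).
Numerically y/x = 360.90783, so x* = 149/(31.6 + 7.25·360.90783) = 0.0563 and y* = 360.90783·0.0563 = 20.3065.
Expenditure on x: 31.6·0.0563 = 1.778; share = 0.0119.

share on x = 0.0119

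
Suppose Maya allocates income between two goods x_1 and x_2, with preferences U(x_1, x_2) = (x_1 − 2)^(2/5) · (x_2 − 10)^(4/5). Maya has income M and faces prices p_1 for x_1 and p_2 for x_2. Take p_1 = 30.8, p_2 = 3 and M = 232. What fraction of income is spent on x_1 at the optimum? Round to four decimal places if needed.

share on x_1 = 0.4672

Let x_1' = x_1−2, x_2' = x_2−10. MRS = (1/2)·x_2'/x_1' = p_1/p_2.
Substituting into the budget: x_1* = 2 + 1/3·(M − 2·p_1 − 10·p_2)/p_1, and x_2* = 10 + 2/3·(…)/p_2.
Discretionary income = 232 − 2·30.8 − 10·3 = 140.4; x_1* = 2 + 1/3·140.4/30.8 = 3.5195; x_2* = 10 + 2/3·140.4/3 = 41.2.
Expenditure on x_1: 30.8·3.5195 = 108.4; share = 0.4672.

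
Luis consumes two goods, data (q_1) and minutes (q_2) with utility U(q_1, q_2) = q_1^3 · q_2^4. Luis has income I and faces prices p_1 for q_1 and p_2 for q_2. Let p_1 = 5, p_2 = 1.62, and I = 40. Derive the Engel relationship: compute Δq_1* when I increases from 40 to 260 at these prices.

The MRS is (3/4)·q_2/q_1. Set MRS = p_1/p_2.
So 3·p_2·q_2 = 4·p_1·q_1; combined with the budget, a share 3/7 of income goes to q_1.
Demand: q_1*(p_1,p_2,I) = 3/7·I/p_1 and q_2* = 4/7·I/p_2.
At p_1=5, p_2=1.62, I=40: q_1* = 3/7·40/5 = 3.4286.
At I' = 260: q_1* = 22.2857. Change: 22.2857 − 3.4286 = 18.8571.

Δq_1* = 18.8571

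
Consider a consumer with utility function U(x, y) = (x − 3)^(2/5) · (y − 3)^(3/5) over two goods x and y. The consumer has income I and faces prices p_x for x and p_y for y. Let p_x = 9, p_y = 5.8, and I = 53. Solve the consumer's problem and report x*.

x* = 3.3822

MRS = (2/3)·(y−3)/(x−3). Tangency with p_x/p_y gives y−3 = (3/2)·(p_x/p_y)·(x−3).
Substituting into the budget: x* = 3 + 0.4·(I − 3·p_x − 3·p_y)/p_x, and y* = 3 + 0.6·(…)/p_y.
Discretionary income = 53 − 3·9 − 3·5.8 = 8.6; x* = 3 + 0.4·8.6/9 = 3.3822.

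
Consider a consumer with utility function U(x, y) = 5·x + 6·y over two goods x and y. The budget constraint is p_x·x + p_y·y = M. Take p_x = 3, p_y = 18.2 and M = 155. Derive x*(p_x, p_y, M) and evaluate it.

x* = 51.6667

Perfect substitutes: compare marginal utility per dollar. 5/p_x vs 6/p_y → 1.6667 vs 0.3297.
x gives more utility per dollar, so spend all income on x: x* = M/p_x, y* = 0.
Numerically: x* = 51.6667, y* = 0.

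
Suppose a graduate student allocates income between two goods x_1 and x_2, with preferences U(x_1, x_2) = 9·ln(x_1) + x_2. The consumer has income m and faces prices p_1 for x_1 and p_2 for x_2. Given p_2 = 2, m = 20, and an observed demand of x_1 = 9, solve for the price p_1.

MU_x_1 = 9/x_1, MU_x_2 = 1. Tangency: 9/x_1 = p_1/p_2.
So x_1*(p_1,p_2) = 9·p_2/p_1, independent of income; and x_2* = (m − 9·p_2)/p_2.
Set x_1* = 9 in the demand function and solve for p_1: p_1 = 2.

p_1 = 2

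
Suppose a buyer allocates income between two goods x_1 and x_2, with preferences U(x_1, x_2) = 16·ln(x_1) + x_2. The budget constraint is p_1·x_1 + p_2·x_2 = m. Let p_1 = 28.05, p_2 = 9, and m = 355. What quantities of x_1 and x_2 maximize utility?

At the given prices: x_1* = 16·9/28.05 = 5.1337, and x_2* = 23.4444.

x_1* = 5.1337, x_2* = 23.4444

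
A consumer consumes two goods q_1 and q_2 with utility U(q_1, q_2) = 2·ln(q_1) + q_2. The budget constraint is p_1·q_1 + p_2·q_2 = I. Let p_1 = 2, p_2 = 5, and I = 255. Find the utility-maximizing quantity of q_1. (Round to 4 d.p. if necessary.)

Set MRS = p_1/p_2: (2/q_1)/1 = p_1/p_2.
So q_1*(p_1,p_2) = 2·p_2/p_1, independent of income; and q_2* = (I − 2·p_2)/p_2.
At the given prices: q_1* = 2·5/2 = 5.

q_1* = 5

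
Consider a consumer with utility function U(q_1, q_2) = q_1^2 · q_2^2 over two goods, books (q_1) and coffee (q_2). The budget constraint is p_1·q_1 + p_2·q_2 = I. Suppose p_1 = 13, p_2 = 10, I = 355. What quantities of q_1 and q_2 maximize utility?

MU_q_1/MU_q_2 = (2·q_2)/(2·q_1); tangency sets this equal to p_1/p_2.
So 2·p_2·q_2 = 2·p_1·q_1; combined with the budget, a share 0.5 of income goes to q_1.
Demand: q_1*(p_1,p_2,I) = 0.5·I/p_1 and q_2* = 0.5·I/p_2.
At p_1=13, p_2=10, I=355: q_1* = 0.5·355/13 = 13.6538, q_2* = 17.75.

q_1* = 13.6538, q_2* = 17.75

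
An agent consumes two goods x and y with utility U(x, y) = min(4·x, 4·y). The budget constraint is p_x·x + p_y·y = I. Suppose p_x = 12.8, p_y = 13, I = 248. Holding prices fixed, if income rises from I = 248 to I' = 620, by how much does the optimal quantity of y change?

Demand: x*(p_x,p_y,I) = 4·I/(4·p_x + 4·p_y), y* = 4·I/(4·p_x + 4·p_y).
Here 4·12.8 + 4·13 = 103.2, giving y* = 9.6124.
At I' = 620: y* = 24.031. Change: 24.031 − 9.6124 = 14.4186.

Δy* = 14.4186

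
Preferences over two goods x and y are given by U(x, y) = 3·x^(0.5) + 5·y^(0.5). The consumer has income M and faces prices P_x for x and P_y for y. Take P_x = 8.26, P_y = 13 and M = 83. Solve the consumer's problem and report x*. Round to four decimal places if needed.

x* = 3.6342

From the CES first-order condition, (3/5)·(y/x)^(0.5) = P_x/P_y.
Solve for the ratio: y/x = [(5/3)·P_x/P_y]^(2).
With the ratio pinned down, the budget gives x* = M/(P_x + P_y·(y/x)) and y* = (y/x)·x*.
Numerically y/x = 1.121427, so x* = 83/(8.26 + 13·1.121427) = 3.6342.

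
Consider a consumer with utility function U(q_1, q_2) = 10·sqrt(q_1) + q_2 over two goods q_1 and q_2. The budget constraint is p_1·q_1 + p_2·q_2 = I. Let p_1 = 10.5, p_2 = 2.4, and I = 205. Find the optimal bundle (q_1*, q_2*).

Set MRS = p_1/p_2: 5·q_1^(−1/2) = p_1/p_2.
Solve: √q_1 = 5·p_2/p_1, so q_1*(p_1,p_2) = (5·p_2/p_1)², and q_2* = (I − p_1·q_1*)/p_2.
Plugging in: q_1* = (5·2.4/10.5)² = 1.3061, q_2* = 79.7024.

q_1* = 1.3061, q_2* = 79.7024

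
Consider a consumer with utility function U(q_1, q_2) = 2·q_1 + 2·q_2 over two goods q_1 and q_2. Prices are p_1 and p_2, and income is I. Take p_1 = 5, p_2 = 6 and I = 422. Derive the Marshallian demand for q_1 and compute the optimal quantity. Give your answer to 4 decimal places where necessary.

Perfect substitutes: compare marginal utility per dollar. 2/p_1 vs 2/p_2 → 0.4 vs 0.3333.
q_1 gives more utility per dollar, so spend all income on q_1: q_1* = I/p_1, q_2* = 0.
Numerically: q_1* = 84.4, q_2* = 0.

q_1* = 84.4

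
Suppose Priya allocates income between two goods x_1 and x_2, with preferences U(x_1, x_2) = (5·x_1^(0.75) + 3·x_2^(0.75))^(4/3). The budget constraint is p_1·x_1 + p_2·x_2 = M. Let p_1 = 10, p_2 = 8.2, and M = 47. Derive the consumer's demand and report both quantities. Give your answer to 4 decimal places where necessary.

From the CES first-order condition, (5/3)·(x_2/x_1)^(0.25) = p_1/p_2.
Hence x_2/x_1 = ((3/5)·p_1/p_2)^(1/(0.25)), i.e. raised to the 4 power.
Substitute x_2 = (x_2/x_1)·x_1 into the budget: x_1* = M/(p_1 + p_2·(x_2/x_1)).
Numerically x_2/x_1 = 0.286648, so x_1* = 47/(10 + 8.2·0.286648) = 3.8055 and x_2* = 0.286648·3.8055 = 1.0908.

x_1* = 3.8055, x_2* = 1.0908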